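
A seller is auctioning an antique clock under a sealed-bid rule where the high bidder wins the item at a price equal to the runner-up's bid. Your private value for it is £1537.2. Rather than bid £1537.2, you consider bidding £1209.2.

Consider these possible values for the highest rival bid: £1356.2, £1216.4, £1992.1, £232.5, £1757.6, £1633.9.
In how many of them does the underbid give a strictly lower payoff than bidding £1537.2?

2

The deviation hurts exactly when the highest competing bid lies strictly between £1209.2 and £1537.2 — underbidding then forfeits a profitable win.
£1356.2: inside the interval → strictly worse (loss £181).
£1216.4: inside the interval → strictly worse (loss £320.8).
£1992.1: above both → same outcome either way.
£232.5: below both → same outcome either way.
£1757.6: above both → same outcome either way.
£1633.9: above both → same outcome either way.
Count: 2.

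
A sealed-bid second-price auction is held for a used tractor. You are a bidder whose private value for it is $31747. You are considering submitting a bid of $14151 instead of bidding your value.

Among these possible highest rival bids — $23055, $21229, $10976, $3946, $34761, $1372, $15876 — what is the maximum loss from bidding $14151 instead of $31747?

$23055: truthful gives $8692, deviation gives $0 → loss $8692.
$21229: truthful gives $10518, deviation gives $0 → loss $10518.
$10976: same outcome either way → loss $0.
$3946: same outcome either way → loss $0.
$34761: same outcome either way → loss $0.
$1372: same outcome either way → loss $0.
$15876: truthful gives $15871, deviation gives $0 → loss $15871.
Maximum loss: $15871.

$15871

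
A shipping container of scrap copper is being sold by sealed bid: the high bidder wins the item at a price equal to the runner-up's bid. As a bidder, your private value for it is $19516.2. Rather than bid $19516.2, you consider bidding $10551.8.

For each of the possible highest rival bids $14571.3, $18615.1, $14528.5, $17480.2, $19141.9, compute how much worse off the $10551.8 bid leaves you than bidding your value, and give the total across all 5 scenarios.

The deviation costs you only when the competing bid falls strictly between $10551.8 and $19516.2; elsewhere both bids give the same outcome.
$14571.3: truthful payoff $4944.9, deviation payoff $0 → loss $4944.9.
$18615.1: truthful payoff $901.1, deviation payoff $0 → loss $901.1.
$14528.5: truthful payoff $4987.7, deviation payoff $0 → loss $4987.7.
$17480.2: truthful payoff $2036, deviation payoff $0 → loss $2036.
$19141.9: truthful payoff $374.3, deviation payoff $0 → loss $374.3.
Total loss = $4944.9 + $901.1 + $4987.7 + $2036 + $374.3 = $13244.

$13244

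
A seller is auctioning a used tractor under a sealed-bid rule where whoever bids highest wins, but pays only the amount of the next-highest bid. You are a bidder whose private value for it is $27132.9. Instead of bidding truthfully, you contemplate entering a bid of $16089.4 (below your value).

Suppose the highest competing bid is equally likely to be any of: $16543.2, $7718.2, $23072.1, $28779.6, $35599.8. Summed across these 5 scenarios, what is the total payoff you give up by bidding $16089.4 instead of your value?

$14650.5

The deviation costs you only when the competing bid falls strictly between $16089.4 and $27132.9; elsewhere both bids give the same outcome.
$16543.2: truthful payoff $10589.7, deviation payoff $0 → loss $10589.7.
$7718.2: outcomes coincide → loss $0.
$23072.1: truthful payoff $4060.8, deviation payoff $0 → loss $4060.8.
$28779.6: outcomes coincide → loss $0.
$35599.8: outcomes coincide → loss $0.
Total loss = $10589.7 + $4060.8 = $14650.5.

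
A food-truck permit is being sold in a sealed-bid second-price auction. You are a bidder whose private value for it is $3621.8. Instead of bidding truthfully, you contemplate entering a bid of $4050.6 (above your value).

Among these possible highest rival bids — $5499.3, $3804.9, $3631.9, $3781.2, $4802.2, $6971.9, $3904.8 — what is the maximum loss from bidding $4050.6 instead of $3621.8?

$5499.3: same outcome either way → loss $0.
$3804.9: truthful gives $0, deviation gives −$183.1 → loss $183.1.
$3631.9: truthful gives $0, deviation gives −$10.1 → loss $10.1.
$3781.2: truthful gives $0, deviation gives −$159.4 → loss $159.4.
$4802.2: same outcome either way → loss $0.
$6971.9: same outcome either way → loss $0.
$3904.8: truthful gives $0, deviation gives −$283 → loss $283.
Maximum loss: $283.

$283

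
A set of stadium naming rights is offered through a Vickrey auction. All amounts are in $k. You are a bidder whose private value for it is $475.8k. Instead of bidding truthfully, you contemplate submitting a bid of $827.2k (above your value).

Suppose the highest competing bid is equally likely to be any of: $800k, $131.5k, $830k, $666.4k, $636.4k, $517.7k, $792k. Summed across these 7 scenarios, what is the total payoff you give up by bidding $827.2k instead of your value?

The deviation costs you only when the competing bid falls strictly between $475.8k and $827.2k; elsewhere both bids give the same outcome.
$800k: truthful payoff $0k, deviation payoff −$324.2k → loss $324.2k.
$131.5k: outcomes coincide → loss $0k.
$830k: outcomes coincide → loss $0k.
$666.4k: truthful payoff $0k, deviation payoff −$190.6k → loss $190.6k.
$636.4k: truthful payoff $0k, deviation payoff −$160.6k → loss $160.6k.
$517.7k: truthful payoff $0k, deviation payoff −$41.9k → loss $41.9k.
$792k: truthful payoff $0k, deviation payoff −$316.2k → loss $316.2k.
Total loss = $324.2k + $190.6k + $160.6k + $41.9k + $316.2k = $1033.5k.

$1033.5k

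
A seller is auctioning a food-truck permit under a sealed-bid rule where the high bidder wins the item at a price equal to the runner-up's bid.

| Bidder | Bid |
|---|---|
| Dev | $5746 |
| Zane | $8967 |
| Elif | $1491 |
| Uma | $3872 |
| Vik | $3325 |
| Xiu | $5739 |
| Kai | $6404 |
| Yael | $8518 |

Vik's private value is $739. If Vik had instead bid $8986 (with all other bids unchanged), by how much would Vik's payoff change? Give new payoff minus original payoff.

The highest bid among the other bidders is $8967; Vik's bid doesn't change that.
Original bid $3325: Vik is not highest (top rival bid is $8967); payoff $0.
Alternative bid $8986: Vik is highest, pays the top rival bid $8967; payoff $739 − $8967 = −$8228.
Change in payoff = −$8228 − ($0) = −$8228.

−$8228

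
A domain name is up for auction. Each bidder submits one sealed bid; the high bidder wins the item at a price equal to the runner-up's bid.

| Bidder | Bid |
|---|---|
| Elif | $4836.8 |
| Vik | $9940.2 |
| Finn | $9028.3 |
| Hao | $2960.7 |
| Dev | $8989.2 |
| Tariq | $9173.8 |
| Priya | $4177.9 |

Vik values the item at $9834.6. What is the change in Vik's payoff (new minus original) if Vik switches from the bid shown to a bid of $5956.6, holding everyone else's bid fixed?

The highest bid among the other bidders is $9173.8; Vik's bid doesn't change that.
Original bid $9940.2: Vik is highest, pays the top rival bid $9173.8; payoff $9834.6 − $9173.8 = $660.8.
Alternative bid $5956.6: Vik is not highest (top rival bid is $9173.8); payoff $0.
Change in payoff = $0 − ($660.8) = −$660.8.

−$660.8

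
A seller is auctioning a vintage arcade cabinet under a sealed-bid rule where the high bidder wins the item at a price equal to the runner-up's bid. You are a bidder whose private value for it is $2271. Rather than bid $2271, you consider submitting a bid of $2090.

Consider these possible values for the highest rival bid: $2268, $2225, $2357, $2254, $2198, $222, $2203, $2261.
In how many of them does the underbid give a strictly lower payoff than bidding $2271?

6

The deviation hurts exactly when the highest competing bid lies strictly between $2090 and $2271 — underbidding then forfeits a profitable win.
$2268: inside the interval → strictly worse (loss $3).
$2225: inside the interval → strictly worse (loss $46).
$2357: above both → same outcome either way.
$2254: inside the interval → strictly worse (loss $17).
$2198: inside the interval → strictly worse (loss $73).
$222: below both → same outcome either way.
$2203: inside the interval → strictly worse (loss $68).
$2261: inside the interval → strictly worse (loss $10).
Count: 6.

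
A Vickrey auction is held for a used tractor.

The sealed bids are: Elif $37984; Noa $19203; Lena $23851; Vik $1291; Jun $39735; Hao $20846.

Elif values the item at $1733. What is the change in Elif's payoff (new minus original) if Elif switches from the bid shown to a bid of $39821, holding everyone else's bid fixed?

The highest bid among the other bidders is $39735; Elif's bid doesn't change that.
Original bid $37984: Elif is not highest (top rival bid is $39735); payoff $0.
Alternative bid $39821: Elif is highest, pays the top rival bid $39735; payoff $1733 − $39735 = −$38002.
Change in payoff = −$38002 − ($0) = −$38002.

−$38002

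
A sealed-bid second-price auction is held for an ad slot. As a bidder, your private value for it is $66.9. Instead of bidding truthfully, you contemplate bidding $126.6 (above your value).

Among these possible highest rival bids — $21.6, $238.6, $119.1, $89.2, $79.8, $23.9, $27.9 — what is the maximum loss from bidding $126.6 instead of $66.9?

$21.6: same outcome either way → loss $0.
$238.6: same outcome either way → loss $0.
$119.1: truthful gives $0, deviation gives −$52.2 → loss $52.2.
$89.2: truthful gives $0, deviation gives −$22.3 → loss $22.3.
$79.8: truthful gives $0, deviation gives −$12.9 → loss $12.9.
$23.9: same outcome either way → loss $0.
$27.9: same outcome either way → loss $0.
Maximum loss: $52.2.

$52.2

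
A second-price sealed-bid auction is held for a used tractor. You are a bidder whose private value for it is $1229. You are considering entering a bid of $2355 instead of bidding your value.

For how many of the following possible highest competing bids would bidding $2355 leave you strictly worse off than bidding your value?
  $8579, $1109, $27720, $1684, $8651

1

The deviation hurts exactly when the highest competing bid lies strictly between $1229 and $2355 — overbidding then wins at a price above your value.
$8579: above both → same outcome either way.
$1109: below both → same outcome either way.
$27720: above both → same outcome either way.
$1684: inside the interval → strictly worse (loss $455).
$8651: above both → same outcome either way.
Count: 1.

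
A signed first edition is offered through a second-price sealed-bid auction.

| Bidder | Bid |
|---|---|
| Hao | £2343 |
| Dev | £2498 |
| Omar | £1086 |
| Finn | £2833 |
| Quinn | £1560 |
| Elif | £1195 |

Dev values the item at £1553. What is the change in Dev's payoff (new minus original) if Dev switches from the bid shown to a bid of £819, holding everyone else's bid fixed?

The highest bid among the other bidders is £2833; Dev's bid doesn't change that.
Original bid £2498: Dev is not highest (top rival bid is £2833); payoff £0.
Alternative bid £819: Dev is not highest (top rival bid is £2833); payoff £0.
Change in payoff = £0 − (£0) = £0.

£0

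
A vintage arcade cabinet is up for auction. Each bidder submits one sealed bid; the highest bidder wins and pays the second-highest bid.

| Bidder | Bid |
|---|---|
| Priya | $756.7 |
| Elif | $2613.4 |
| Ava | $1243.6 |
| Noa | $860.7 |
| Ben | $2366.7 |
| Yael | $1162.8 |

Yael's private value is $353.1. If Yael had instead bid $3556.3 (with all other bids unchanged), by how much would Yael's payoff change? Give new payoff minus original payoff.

−$2260.3

The highest bid among the other bidders is $2613.4; Yael's bid doesn't change that.
Original bid $1162.8: Yael is not highest (top rival bid is $2613.4); payoff $0.
Alternative bid $3556.3: Yael is highest, pays the top rival bid $2613.4; payoff $353.1 − $2613.4 = −$2260.3.
Change in payoff = −$2260.3 − ($0) = −$2260.3.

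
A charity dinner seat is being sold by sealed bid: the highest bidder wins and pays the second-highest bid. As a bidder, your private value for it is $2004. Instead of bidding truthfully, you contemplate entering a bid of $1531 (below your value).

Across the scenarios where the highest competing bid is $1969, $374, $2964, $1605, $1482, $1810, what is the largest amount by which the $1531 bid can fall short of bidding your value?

$399

$1969: truthful gives $35, deviation gives $0 → loss $35.
$374: same outcome either way → loss $0.
$2964: same outcome either way → loss $0.
$1605: truthful gives $399, deviation gives $0 → loss $399.
$1482: same outcome either way → loss $0.
$1810: truthful gives $194, deviation gives $0 → loss $194.
Maximum loss: $399.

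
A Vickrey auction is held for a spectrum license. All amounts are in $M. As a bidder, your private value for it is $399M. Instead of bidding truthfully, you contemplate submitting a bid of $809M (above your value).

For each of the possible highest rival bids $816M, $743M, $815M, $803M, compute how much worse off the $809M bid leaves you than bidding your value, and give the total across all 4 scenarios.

The deviation costs you only when the competing bid falls strictly between $399M and $809M; elsewhere both bids give the same outcome.
$816M: outcomes coincide → loss $0M.
$743M: truthful payoff $0M, deviation payoff −$344M → loss $344M.
$815M: outcomes coincide → loss $0M.
$803M: truthful payoff $0M, deviation payoff −$404M → loss $404M.
Total loss = $344M + $404M = $748M.
In a second-price auction your bid sets only whether you win, not what you pay, so bidding your true value is weakly dominant.

$748M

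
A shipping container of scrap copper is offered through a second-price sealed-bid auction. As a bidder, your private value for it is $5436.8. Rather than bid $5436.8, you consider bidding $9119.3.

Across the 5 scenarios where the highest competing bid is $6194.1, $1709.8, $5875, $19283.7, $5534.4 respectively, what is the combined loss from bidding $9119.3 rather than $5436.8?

The deviation costs you only when the competing bid falls strictly between $5436.8 and $9119.3; elsewhere both bids give the same outcome.
$6194.1: truthful payoff $0, deviation payoff −$757.3 → loss $757.3.
$1709.8: outcomes coincide → loss $0.
$5875: truthful payoff $0, deviation payoff −$438.2 → loss $438.2.
$19283.7: outcomes coincide → loss $0.
$5534.4: truthful payoff $0, deviation payoff −$97.6 → loss $97.6.
Total loss = $757.3 + $438.2 + $97.6 = $1293.1.
In a second-price auction your bid sets only whether you win, not what you pay, so bidding your true value is weakly dominant.

$1293.1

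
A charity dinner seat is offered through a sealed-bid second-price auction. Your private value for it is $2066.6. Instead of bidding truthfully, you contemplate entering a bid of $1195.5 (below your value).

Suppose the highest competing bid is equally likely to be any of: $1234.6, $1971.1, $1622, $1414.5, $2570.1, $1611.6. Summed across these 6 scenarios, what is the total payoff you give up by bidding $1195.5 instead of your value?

$2479.2

The deviation costs you only when the competing bid falls strictly between $1195.5 and $2066.6; elsewhere both bids give the same outcome.
$1234.6: truthful payoff $832, deviation payoff $0 → loss $832.
$1971.1: truthful payoff $95.5, deviation payoff $0 → loss $95.5.
$1622: truthful payoff $444.6, deviation payoff $0 → loss $444.6.
$1414.5: truthful payoff $652.1, deviation payoff $0 → loss $652.1.
$2570.1: outcomes coincide → loss $0.
$1611.6: truthful payoff $455, deviation payoff $0 → loss $455.
Total loss = $832 + $95.5 + $444.6 + $652.1 + $455 = $2479.2.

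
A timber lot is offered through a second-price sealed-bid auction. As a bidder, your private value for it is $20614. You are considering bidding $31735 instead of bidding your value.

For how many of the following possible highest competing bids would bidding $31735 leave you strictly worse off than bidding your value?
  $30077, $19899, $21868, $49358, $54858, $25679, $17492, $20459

3

The deviation hurts exactly when the highest competing bid lies strictly between $20614 and $31735 — overbidding then wins at a price above your value.
$30077: inside the interval → strictly worse (loss $9463).
$19899: below both → same outcome either way.
$21868: inside the interval → strictly worse (loss $1254).
$49358: above both → same outcome either way.
$54858: above both → same outcome either way.
$25679: inside the interval → strictly worse (loss $5065).
$17492: below both → same outcome either way.
$20459: below both → same outcome either way.
Count: 3.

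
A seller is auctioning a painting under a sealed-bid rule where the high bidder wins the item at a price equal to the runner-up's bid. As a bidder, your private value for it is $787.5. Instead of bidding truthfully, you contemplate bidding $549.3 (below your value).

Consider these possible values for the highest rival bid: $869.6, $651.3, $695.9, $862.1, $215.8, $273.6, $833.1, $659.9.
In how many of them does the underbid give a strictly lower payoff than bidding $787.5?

3

The deviation hurts exactly when the highest competing bid lies strictly between $549.3 and $787.5 — underbidding then forfeits a profitable win.
$869.6: above both → same outcome either way.
$651.3: inside the interval → strictly worse (loss $136.2).
$695.9: inside the interval → strictly worse (loss $91.6).
$862.1: above both → same outcome either way.
$215.8: below both → same outcome either way.
$273.6: below both → same outcome either way.
$833.1: above both → same outcome either way.
$659.9: inside the interval → strictly worse (loss $127.6).
Count: 3.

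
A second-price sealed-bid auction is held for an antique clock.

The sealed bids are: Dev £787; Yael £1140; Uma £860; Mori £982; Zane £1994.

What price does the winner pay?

Highest bid: Zane at £1994, so Zane wins.
Second-highest bid: Yael at £1140 — that is the price the winner pays.

£1140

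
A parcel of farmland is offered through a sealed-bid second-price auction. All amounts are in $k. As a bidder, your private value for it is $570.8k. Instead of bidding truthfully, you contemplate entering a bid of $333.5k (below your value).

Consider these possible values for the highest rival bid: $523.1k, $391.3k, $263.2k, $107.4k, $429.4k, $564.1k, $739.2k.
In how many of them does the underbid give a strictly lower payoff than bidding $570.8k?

4

The deviation hurts exactly when the highest competing bid lies strictly between $333.5k and $570.8k — underbidding then forfeits a profitable win.
$523.1k: inside the interval → strictly worse (loss $47.7k).
$391.3k: inside the interval → strictly worse (loss $179.5k).
$263.2k: below both → same outcome either way.
$107.4k: below both → same outcome either way.
$429.4k: inside the interval → strictly worse (loss $141.4k).
$564.1k: inside the interval → strictly worse (loss $6.7k).
$739.2k: above both → same outcome either way.
Count: 4.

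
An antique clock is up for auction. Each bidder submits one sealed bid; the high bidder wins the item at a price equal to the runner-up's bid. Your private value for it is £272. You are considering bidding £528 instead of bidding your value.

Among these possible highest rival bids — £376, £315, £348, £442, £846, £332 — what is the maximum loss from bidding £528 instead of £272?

£170

£376: truthful gives £0, deviation gives −£104 → loss £104.
£315: truthful gives £0, deviation gives −£43 → loss £43.
£348: truthful gives £0, deviation gives −£76 → loss £76.
£442: truthful gives £0, deviation gives −£170 → loss £170.
£846: same outcome either way → loss £0.
£332: truthful gives £0, deviation gives −£60 → loss £60.
Maximum loss: £170.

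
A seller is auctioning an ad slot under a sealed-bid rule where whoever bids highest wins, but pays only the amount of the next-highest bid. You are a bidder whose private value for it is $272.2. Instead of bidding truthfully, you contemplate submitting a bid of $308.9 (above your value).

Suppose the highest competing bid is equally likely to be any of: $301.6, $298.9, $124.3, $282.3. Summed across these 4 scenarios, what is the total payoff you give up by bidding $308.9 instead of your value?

$66.2

The deviation costs you only when the competing bid falls strictly between $272.2 and $308.9; elsewhere both bids give the same outcome.
$301.6: truthful payoff $0, deviation payoff −$29.4 → loss $29.4.
$298.9: truthful payoff $0, deviation payoff −$26.7 → loss $26.7.
$124.3: outcomes coincide → loss $0.
$282.3: truthful payoff $0, deviation payoff −$10.1 → loss $10.1.
Total loss = $29.4 + $26.7 + $10.1 = $66.2.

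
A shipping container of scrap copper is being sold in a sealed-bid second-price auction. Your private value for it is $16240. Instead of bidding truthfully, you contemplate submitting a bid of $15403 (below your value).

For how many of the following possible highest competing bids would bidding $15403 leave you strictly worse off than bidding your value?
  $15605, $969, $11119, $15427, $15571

3

The deviation hurts exactly when the highest competing bid lies strictly between $15403 and $16240 — underbidding then forfeits a profitable win.
$15605: inside the interval → strictly worse (loss $635).
$969: below both → same outcome either way.
$11119: below both → same outcome either way.
$15427: inside the interval → strictly worse (loss $813).
$15571: inside the interval → strictly worse (loss $669).
Count: 3.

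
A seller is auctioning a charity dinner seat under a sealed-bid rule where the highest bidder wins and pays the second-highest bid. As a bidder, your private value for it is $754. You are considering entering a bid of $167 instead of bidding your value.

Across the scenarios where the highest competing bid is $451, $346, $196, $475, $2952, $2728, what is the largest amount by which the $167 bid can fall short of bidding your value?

$558

$451: truthful gives $303, deviation gives $0 → loss $303.
$346: truthful gives $408, deviation gives $0 → loss $408.
$196: truthful gives $558, deviation gives $0 → loss $558.
$475: truthful gives $279, deviation gives $0 → loss $279.
$2952: same outcome either way → loss $0.
$2728: same outcome either way → loss $0.
Maximum loss: $558.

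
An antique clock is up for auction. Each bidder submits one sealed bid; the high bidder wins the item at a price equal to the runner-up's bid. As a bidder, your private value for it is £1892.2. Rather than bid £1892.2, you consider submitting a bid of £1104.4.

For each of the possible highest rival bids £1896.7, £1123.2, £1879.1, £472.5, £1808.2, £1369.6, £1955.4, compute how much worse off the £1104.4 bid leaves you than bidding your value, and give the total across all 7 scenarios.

The deviation costs you only when the competing bid falls strictly between £1104.4 and £1892.2; elsewhere both bids give the same outcome.
£1896.7: outcomes coincide → loss £0.
£1123.2: truthful payoff £769, deviation payoff £0 → loss £769.
£1879.1: truthful payoff £13.1, deviation payoff £0 → loss £13.1.
£472.5: outcomes coincide → loss £0.
£1808.2: truthful payoff £84, deviation payoff £0 → loss £84.
£1369.6: truthful payoff £522.6, deviation payoff £0 → loss £522.6.
£1955.4: outcomes coincide → loss £0.
Total loss = £769 + £13.1 + £84 + £522.6 = £1388.7.
In a second-price auction your bid sets only whether you win, not what you pay, so bidding your true value is weakly dominant.

£1388.7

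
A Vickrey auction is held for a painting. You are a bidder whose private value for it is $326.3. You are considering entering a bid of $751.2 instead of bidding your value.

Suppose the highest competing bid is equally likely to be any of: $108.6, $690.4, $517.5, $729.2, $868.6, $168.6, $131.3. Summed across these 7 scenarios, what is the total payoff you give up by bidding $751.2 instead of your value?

$958.2

The deviation costs you only when the competing bid falls strictly between $326.3 and $751.2; elsewhere both bids give the same outcome.
$108.6: outcomes coincide → loss $0.
$690.4: truthful payoff $0, deviation payoff −$364.1 → loss $364.1.
$517.5: truthful payoff $0, deviation payoff −$191.2 → loss $191.2.
$729.2: truthful payoff $0, deviation payoff −$402.9 → loss $402.9.
$868.6: outcomes coincide → loss $0.
$168.6: outcomes coincide → loss $0.
$131.3: outcomes coincide → loss $0.
Total loss = $364.1 + $191.2 + $402.9 = $958.2.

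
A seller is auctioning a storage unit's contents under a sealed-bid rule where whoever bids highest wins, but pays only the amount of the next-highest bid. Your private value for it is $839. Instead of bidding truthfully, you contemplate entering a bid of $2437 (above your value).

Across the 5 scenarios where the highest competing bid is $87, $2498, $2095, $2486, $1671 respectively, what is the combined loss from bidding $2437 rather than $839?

The deviation costs you only when the competing bid falls strictly between $839 and $2437; elsewhere both bids give the same outcome.
$87: outcomes coincide → loss $0.
$2498: outcomes coincide → loss $0.
$2095: truthful payoff $0, deviation payoff −$1256 → loss $1256.
$2486: outcomes coincide → loss $0.
$1671: truthful payoff $0, deviation payoff −$832 → loss $832.
Total loss = $1256 + $832 = $2088.
In a second-price auction your bid sets only whether you win, not what you pay, so bidding your true value is weakly dominant.

$2088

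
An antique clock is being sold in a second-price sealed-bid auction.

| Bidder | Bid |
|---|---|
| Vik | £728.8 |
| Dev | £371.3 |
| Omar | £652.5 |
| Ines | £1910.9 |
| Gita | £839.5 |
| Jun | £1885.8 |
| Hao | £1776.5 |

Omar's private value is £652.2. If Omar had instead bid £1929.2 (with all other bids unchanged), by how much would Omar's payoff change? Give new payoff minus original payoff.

The highest bid among the other bidders is £1910.9; Omar's bid doesn't change that.
Original bid £652.5: Omar is not highest (top rival bid is £1910.9); payoff £0.
Alternative bid £1929.2: Omar is highest, pays the top rival bid £1910.9; payoff £652.2 − £1910.9 = −£1258.7.
Change in payoff = −£1258.7 − (£0) = −£1258.7.

−£1258.7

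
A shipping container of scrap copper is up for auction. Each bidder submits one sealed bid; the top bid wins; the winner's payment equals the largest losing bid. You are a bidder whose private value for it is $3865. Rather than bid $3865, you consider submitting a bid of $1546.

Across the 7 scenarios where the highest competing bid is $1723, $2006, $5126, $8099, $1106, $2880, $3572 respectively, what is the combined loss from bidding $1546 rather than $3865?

$5279

The deviation costs you only when the competing bid falls strictly between $1546 and $3865; elsewhere both bids give the same outcome.
$1723: truthful payoff $2142, deviation payoff $0 → loss $2142.
$2006: truthful payoff $1859, deviation payoff $0 → loss $1859.
$5126: outcomes coincide → loss $0.
$8099: outcomes coincide → loss $0.
$1106: outcomes coincide → loss $0.
$2880: truthful payoff $985, deviation payoff $0 → loss $985.
$3572: truthful payoff $293, deviation payoff $0 → loss $293.
Total loss = $2142 + $1859 + $985 + $293 = $5279.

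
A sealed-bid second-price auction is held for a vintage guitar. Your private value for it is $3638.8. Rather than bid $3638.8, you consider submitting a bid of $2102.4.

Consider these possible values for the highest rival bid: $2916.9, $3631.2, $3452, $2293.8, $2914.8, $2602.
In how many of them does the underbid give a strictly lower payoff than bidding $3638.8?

The deviation hurts exactly when the highest competing bid lies strictly between $2102.4 and $3638.8 — underbidding then forfeits a profitable win.
$2916.9: inside the interval → strictly worse (loss $721.9).
$3631.2: inside the interval → strictly worse (loss $7.6).
$3452: inside the interval → strictly worse (loss $186.8).
$2293.8: inside the interval → strictly worse (loss $1345).
$2914.8: inside the interval → strictly worse (loss $724).
$2602: inside the interval → strictly worse (loss $1036.8).
Count: 6.

6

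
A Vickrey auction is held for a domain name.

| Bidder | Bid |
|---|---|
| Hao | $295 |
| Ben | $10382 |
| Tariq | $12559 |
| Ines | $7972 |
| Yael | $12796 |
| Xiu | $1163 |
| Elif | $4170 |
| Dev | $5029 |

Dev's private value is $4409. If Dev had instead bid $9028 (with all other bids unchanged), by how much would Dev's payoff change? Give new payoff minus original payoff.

The highest bid among the other bidders is $12796; Dev's bid doesn't change that.
Original bid $5029: Dev is not highest (top rival bid is $12796); payoff $0.
Alternative bid $9028: Dev is not highest (top rival bid is $12796); payoff $0.
Change in payoff = $0 − ($0) = $0.

$0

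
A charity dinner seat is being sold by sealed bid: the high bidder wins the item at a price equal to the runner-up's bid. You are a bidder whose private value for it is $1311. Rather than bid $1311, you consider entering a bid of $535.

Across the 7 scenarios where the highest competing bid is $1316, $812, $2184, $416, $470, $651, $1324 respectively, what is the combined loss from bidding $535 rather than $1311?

$1159

The deviation costs you only when the competing bid falls strictly between $535 and $1311; elsewhere both bids give the same outcome.
$1316: outcomes coincide → loss $0.
$812: truthful payoff $499, deviation payoff $0 → loss $499.
$2184: outcomes coincide → loss $0.
$416: outcomes coincide → loss $0.
$470: outcomes coincide → loss $0.
$651: truthful payoff $660, deviation payoff $0 → loss $660.
$1324: outcomes coincide → loss $0.
Total loss = $499 + $660 = $1159.
Because the price is fixed by the runner-up's bid, deviating from your value can only change a good outcome into a bad one — never the reverse.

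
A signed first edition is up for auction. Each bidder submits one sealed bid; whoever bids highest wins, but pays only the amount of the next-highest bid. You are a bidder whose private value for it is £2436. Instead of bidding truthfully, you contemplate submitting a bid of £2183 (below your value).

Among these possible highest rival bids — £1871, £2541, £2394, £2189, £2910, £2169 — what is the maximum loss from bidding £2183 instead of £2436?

£1871: same outcome either way → loss £0.
£2541: same outcome either way → loss £0.
£2394: truthful gives £42, deviation gives £0 → loss £42.
£2189: truthful gives £247, deviation gives £0 → loss £247.
£2910: same outcome either way → loss £0.
£2169: same outcome either way → loss £0.
Maximum loss: £247.

£247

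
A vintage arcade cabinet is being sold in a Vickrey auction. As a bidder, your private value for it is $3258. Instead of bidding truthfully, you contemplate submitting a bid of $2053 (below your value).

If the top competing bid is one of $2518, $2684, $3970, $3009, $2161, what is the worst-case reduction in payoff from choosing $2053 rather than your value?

$2518: truthful gives $740, deviation gives $0 → loss $740.
$2684: truthful gives $574, deviation gives $0 → loss $574.
$3970: same outcome either way → loss $0.
$3009: truthful gives $249, deviation gives $0 → loss $249.
$2161: truthful gives $1097, deviation gives $0 → loss $1097.
Maximum loss: $1097.

$1097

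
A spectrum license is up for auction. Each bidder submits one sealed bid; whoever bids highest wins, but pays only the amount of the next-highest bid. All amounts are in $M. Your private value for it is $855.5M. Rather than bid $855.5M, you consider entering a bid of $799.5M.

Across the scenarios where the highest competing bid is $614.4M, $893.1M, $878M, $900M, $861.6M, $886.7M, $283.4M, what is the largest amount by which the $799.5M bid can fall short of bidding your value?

$614.4M: same outcome either way → loss $0M.
$893.1M: same outcome either way → loss $0M.
$878M: same outcome either way → loss $0M.
$900M: same outcome either way → loss $0M.
$861.6M: same outcome either way → loss $0M.
$886.7M: same outcome either way → loss $0M.
$283.4M: same outcome either way → loss $0M.
Maximum loss: $0M.

$0M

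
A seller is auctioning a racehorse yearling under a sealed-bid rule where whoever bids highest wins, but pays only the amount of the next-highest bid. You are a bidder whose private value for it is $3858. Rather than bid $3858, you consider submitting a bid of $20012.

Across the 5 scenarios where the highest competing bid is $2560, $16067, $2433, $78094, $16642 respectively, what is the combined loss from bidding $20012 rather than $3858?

$24993

The deviation costs you only when the competing bid falls strictly between $3858 and $20012; elsewhere both bids give the same outcome.
$2560: outcomes coincide → loss $0.
$16067: truthful payoff $0, deviation payoff −$12209 → loss $12209.
$2433: outcomes coincide → loss $0.
$78094: outcomes coincide → loss $0.
$16642: truthful payoff $0, deviation payoff −$12784 → loss $12784.
Total loss = $12209 + $12784 = $24993.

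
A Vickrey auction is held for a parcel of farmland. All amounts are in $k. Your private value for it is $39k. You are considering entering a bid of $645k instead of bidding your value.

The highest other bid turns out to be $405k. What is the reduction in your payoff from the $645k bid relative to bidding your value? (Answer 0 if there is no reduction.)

Bidding your value $39k: you lose (since $39k < $405k). Payoff $0k.
Bidding $645k: you win and pay $405k. Payoff $39k − $405k = −$366k.
The competing bid $405k lies between your value and your inflated bid, so overbidding wins an item priced above your value.
Loss from deviating = $0k − (−$366k) = $366k.
In a second-price auction your bid sets only whether you win, not what you pay, so bidding your true value is weakly dominant.

$366k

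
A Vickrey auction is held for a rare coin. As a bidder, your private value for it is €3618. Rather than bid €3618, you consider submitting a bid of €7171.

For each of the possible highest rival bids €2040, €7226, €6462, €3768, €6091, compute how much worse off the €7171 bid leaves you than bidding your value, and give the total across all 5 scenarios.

The deviation costs you only when the competing bid falls strictly between €3618 and €7171; elsewhere both bids give the same outcome.
€2040: outcomes coincide → loss €0.
€7226: outcomes coincide → loss €0.
€6462: truthful payoff €0, deviation payoff −€2844 → loss €2844.
€3768: truthful payoff €0, deviation payoff −€150 → loss €150.
€6091: truthful payoff €0, deviation payoff −€2473 → loss €2473.
Total loss = €2844 + €150 + €2473 = €5467.

€5467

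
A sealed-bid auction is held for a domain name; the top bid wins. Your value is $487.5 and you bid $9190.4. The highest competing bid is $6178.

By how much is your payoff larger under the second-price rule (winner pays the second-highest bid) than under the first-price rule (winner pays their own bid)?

You have the highest bid, so you win under either rule.
Second-price: pay $6178 → payoff −$5690.5.
First-price: pay your own bid $9190.4 → payoff −$8702.9.
Difference = −$5690.5 − (−$8702.9) = $3012.4.

$3012.4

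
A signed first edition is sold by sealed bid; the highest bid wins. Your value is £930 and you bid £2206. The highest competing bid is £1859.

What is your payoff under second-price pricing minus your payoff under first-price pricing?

You have the highest bid, so you win under either rule.
Second-price: pay £1859 → payoff −£929.
First-price: pay your own bid £2206 → payoff −£1276.
Difference = −£929 − (−£1276) = £347.

£347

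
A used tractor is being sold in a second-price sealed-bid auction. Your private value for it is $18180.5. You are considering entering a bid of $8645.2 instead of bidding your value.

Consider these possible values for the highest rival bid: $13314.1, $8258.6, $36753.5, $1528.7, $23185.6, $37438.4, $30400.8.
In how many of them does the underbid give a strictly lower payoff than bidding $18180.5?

The deviation hurts exactly when the highest competing bid lies strictly between $8645.2 and $18180.5 — underbidding then forfeits a profitable win.
$13314.1: inside the interval → strictly worse (loss $4866.4).
$8258.6: below both → same outcome either way.
$36753.5: above both → same outcome either way.
$1528.7: below both → same outcome either way.
$23185.6: above both → same outcome either way.
$37438.4: above both → same outcome either way.
$30400.8: above both → same outcome either way.
Count: 1.

1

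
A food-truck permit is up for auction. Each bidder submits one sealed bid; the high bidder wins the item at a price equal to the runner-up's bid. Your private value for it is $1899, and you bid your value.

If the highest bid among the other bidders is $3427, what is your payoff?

$0

Your bid $1899 is below the highest competing bid $3427, so you lose.
A losing bidder pays nothing and receives nothing: payoff = $0.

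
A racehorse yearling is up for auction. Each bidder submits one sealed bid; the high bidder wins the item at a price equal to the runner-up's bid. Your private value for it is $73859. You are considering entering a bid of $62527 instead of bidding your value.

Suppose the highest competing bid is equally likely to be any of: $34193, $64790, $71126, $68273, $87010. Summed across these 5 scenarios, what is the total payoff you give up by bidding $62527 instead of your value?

$17388

The deviation costs you only when the competing bid falls strictly between $62527 and $73859; elsewhere both bids give the same outcome.
$34193: outcomes coincide → loss $0.
$64790: truthful payoff $9069, deviation payoff $0 → loss $9069.
$71126: truthful payoff $2733, deviation payoff $0 → loss $2733.
$68273: truthful payoff $5586, deviation payoff $0 → loss $5586.
$87010: outcomes coincide → loss $0.
Total loss = $9069 + $2733 + $5586 = $17388.
In a second-price auction your bid sets only whether you win, not what you pay, so bidding your true value is weakly dominant.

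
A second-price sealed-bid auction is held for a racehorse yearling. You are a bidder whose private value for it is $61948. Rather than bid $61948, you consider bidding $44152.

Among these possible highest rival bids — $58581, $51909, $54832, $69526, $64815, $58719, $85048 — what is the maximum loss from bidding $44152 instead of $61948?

$58581: truthful gives $3367, deviation gives $0 → loss $3367.
$51909: truthful gives $10039, deviation gives $0 → loss $10039.
$54832: truthful gives $7116, deviation gives $0 → loss $7116.
$69526: same outcome either way → loss $0.
$64815: same outcome either way → loss $0.
$58719: truthful gives $3229, deviation gives $0 → loss $3229.
$85048: same outcome either way → loss $0.
Maximum loss: $10039.

$10039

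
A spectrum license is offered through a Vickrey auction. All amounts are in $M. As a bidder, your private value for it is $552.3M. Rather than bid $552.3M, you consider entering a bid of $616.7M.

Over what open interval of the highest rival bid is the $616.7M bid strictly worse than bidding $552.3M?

($552.3M, $616.7M)

If the competing bid is below $552.3M, both bids win at the same price — no difference.
If it is above $616.7M, both bids lose — no difference.
If it lies strictly between $552.3M and $616.7M, bidding your value loses (payoff 0) while bidding $616.7M wins at a price above your value (payoff negative).
So the deviation strictly hurts on the open interval ($552.3M, $616.7M).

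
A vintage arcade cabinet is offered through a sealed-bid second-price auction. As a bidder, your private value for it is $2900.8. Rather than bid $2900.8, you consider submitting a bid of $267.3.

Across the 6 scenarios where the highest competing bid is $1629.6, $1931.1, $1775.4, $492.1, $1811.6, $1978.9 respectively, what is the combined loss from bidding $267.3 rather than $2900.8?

The deviation costs you only when the competing bid falls strictly between $267.3 and $2900.8; elsewhere both bids give the same outcome.
$1629.6: truthful payoff $1271.2, deviation payoff $0 → loss $1271.2.
$1931.1: truthful payoff $969.7, deviation payoff $0 → loss $969.7.
$1775.4: truthful payoff $1125.4, deviation payoff $0 → loss $1125.4.
$492.1: truthful payoff $2408.7, deviation payoff $0 → loss $2408.7.
$1811.6: truthful payoff $1089.2, deviation payoff $0 → loss $1089.2.
$1978.9: truthful payoff $921.9, deviation payoff $0 → loss $921.9.
Total loss = $1271.2 + $969.7 + $1125.4 + $2408.7 + $1089.2 + $921.9 = $7786.1.

$7786.1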